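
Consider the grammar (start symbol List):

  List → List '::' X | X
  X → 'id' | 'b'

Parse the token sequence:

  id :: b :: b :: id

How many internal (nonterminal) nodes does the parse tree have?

8

[List [List [List [List [X id]] :: [X b]] :: [X b]] :: [X id]]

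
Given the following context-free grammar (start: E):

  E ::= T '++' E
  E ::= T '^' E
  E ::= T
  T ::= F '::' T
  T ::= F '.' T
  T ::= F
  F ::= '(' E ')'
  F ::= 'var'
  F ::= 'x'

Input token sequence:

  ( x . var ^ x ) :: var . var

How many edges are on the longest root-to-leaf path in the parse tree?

[E [T [F ( [E [T [F x] . [T [F var]]] ^ [E [T [F x]]]] )] :: [T [F var] . [T [F var]]]]]

7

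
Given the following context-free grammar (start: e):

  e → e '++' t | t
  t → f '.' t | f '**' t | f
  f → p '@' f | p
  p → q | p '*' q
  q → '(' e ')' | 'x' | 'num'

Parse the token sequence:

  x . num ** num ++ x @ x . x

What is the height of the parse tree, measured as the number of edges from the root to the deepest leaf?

[e [e [t [f [p [q x]]] . [t [f [p [q num]]] ** [t [f [p [q num]]]]]]] ++ [t [f [p [q x]] @ [f [p [q x]]]] . [t [f [p [q x]]]]]]

8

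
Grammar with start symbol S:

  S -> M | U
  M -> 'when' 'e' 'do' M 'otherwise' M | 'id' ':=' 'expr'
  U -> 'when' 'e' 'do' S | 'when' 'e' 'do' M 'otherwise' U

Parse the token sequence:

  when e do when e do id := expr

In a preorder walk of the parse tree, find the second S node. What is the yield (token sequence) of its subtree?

when e do id := expr

[S [U when e do [S [U when e do [S [M id := expr]]]]]]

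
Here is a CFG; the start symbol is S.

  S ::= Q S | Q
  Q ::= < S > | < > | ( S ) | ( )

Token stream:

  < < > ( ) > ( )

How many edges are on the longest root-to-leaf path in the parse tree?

[S [Q < [S [Q < >] [S [Q ( )]]] >] [S [Q ( )]]]

5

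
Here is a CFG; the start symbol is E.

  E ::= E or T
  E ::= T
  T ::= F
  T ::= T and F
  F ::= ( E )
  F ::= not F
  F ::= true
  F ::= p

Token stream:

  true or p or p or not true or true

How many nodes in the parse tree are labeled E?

[E [E [E [E [E [T [F true]]] or [T [F p]]] or [T [F p]]] or [T [F not [F true]]]] or [T [F true]]]

5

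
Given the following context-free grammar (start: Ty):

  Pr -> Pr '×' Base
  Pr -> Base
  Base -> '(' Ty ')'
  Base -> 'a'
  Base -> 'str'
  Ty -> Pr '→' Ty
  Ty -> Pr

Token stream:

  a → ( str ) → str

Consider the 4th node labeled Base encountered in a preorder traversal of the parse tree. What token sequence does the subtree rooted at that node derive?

str

[Ty [Pr [Base a]] → [Ty [Pr [Base ( [Ty [Pr [Base str]]] )]] → [Ty [Pr [Base str]]]]]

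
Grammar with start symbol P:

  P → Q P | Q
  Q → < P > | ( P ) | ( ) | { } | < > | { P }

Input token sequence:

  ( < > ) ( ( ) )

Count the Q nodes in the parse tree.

[P [Q ( [P [Q < >]] )] [P [Q ( [P [Q ( )]] )]]]

4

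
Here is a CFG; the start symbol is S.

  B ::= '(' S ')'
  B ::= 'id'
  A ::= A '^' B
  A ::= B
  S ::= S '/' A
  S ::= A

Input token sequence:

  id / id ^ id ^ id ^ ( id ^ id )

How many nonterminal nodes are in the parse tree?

[S [S [A [B id]]] / [A [A [A [A [B id]] ^ [B id]] ^ [B id]] ^ [B ( [S [A [A [B id]] ^ [B id]]] )]]]

17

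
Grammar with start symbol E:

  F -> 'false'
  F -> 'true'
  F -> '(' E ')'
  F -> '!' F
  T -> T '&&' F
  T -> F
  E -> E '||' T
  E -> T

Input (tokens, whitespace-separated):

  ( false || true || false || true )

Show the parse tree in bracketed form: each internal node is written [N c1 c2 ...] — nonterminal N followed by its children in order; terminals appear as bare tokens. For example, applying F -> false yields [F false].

E
T
F
( E )
( E || T )
( E || T || T )
( E || T || T || T )
( T || T || T || T )
( F || T || T || T )
( false || T || T || T )
( false || F || T || T )
( false || true || T || T )
( false || true || F || T )
( false || true || false || T )
( false || true || false || F )
( false || true || false || true )

[E [T [F ( [E [E [E [E [T [F false]]] || [T [F true]]] || [T [F false]]] || [T [F true]]] )]]]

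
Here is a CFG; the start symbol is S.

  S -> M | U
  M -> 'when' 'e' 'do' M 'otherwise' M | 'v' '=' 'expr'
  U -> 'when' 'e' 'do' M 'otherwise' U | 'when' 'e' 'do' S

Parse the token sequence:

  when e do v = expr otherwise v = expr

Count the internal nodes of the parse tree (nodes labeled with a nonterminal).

[S [M when e do [M v = expr] otherwise [M v = expr]]]

4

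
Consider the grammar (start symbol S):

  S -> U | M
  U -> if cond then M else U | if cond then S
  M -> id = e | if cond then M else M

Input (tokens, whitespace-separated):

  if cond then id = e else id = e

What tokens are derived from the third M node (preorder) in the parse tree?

id = e

[S [M if cond then [M id = e] else [M id = e]]]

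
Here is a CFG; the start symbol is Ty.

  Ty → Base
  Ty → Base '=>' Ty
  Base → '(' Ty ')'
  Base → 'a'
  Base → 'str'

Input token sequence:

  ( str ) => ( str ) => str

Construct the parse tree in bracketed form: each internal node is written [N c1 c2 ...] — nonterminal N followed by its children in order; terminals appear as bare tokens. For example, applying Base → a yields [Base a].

Ty
Base => Ty
( Ty ) => Ty
( Base ) => Ty
( str ) => Ty
( str ) => Base => Ty
( str ) => ( Ty ) => Ty
( str ) => ( Base ) => Ty
( str ) => ( str ) => Ty
( str ) => ( str ) => Base
( str ) => ( str ) => str

[Ty [Base ( [Ty [Base str]] )] => [Ty [Base ( [Ty [Base str]] )] => [Ty [Base str]]]]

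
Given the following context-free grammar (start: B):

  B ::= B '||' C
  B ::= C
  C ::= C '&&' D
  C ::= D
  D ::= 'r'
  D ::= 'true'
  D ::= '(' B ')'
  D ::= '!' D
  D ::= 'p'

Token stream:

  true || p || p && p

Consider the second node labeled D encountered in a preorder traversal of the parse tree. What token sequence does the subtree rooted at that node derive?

p

[B [B [B [C [D true]]] || [C [D p]]] || [C [C [D p]] && [D p]]]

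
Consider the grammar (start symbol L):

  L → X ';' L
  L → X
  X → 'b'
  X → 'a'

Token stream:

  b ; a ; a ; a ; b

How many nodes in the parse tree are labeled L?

[L [X b] ; [L [X a] ; [L [X a] ; [L [X a] ; [L [X b]]]]]]

5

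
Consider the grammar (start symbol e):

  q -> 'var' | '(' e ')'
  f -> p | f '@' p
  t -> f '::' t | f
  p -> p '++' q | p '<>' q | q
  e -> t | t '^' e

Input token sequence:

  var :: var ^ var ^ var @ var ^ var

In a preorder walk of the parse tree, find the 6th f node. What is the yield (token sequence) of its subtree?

[e [t [f [p [q var]]] :: [t [f [p [q var]]]]] ^ [e [t [f [p [q var]]]] ^ [e [t [f [f [p [q var]]] @ [p [q var]]]] ^ [e [t [f [p [q var]]]]]]]]

var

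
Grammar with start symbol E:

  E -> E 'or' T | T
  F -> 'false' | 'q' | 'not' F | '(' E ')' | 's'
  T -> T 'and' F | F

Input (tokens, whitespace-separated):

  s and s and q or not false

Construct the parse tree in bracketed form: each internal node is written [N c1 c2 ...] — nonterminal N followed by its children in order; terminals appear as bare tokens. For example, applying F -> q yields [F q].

[E [E [T [T [T [F s]] and [F s]] and [F q]]] or [T [F not [F false]]]]

E
E or T
T or T
T and F or T
T and F and F or T
F and F and F or T
s and F and F or T
s and s and F or T
s and s and q or T
s and s and q or F
s and s and q or not F
s and s and q or not false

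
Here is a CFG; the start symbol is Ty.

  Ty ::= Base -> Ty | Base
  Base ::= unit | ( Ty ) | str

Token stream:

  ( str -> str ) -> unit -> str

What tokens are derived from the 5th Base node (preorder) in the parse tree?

str

[Ty [Base ( [Ty [Base str] -> [Ty [Base str]]] )] -> [Ty [Base unit] -> [Ty [Base str]]]]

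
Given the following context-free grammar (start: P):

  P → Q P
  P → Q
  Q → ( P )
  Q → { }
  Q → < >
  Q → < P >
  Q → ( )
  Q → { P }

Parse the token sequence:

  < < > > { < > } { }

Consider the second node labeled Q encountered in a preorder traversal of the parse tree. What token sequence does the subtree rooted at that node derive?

[P [Q < [P [Q < >]] >] [P [Q { [P [Q < >]] }] [P [Q { }]]]]

< >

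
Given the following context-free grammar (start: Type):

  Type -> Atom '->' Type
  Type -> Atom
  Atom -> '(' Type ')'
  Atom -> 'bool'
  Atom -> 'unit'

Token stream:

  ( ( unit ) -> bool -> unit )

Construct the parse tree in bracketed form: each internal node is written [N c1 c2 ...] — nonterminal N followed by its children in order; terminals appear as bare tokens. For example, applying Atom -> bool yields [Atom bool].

[Type [Atom ( [Type [Atom ( [Type [Atom unit]] )] -> [Type [Atom bool] -> [Type [Atom unit]]]] )]]

Type
Atom
( Type )
( Atom -> Type )
( ( Type ) -> Type )
( ( Atom ) -> Type )
( ( unit ) -> Type )
( ( unit ) -> Atom -> Type )
( ( unit ) -> bool -> Type )
( ( unit ) -> bool -> Atom )
( ( unit ) -> bool -> unit )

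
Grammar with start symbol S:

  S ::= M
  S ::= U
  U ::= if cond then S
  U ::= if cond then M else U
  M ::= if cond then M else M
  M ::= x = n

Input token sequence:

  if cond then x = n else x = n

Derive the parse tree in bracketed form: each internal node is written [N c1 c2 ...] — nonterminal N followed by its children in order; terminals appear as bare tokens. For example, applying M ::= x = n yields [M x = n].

[S [M if cond then [M x = n] else [M x = n]]]

S
M
if cond then M else M
if cond then x = n else M
if cond then x = n else x = n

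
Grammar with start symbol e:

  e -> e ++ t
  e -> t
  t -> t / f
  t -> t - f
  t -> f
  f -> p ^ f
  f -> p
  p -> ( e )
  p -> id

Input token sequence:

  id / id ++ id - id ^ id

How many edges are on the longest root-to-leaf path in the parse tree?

[e [e [t [t [f [p id]]] / [f [p id]]]] ++ [t [t [f [p id]]] - [f [p id] ^ [f [p id]]]]]

6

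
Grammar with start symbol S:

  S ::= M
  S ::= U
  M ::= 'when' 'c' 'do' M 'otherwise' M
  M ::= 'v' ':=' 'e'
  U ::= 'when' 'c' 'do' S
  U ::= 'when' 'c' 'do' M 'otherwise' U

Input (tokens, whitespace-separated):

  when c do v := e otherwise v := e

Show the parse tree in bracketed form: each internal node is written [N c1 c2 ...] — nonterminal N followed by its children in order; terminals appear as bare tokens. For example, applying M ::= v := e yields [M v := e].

S
M
when c do M otherwise M
when c do v := e otherwise M
when c do v := e otherwise v := e

[S [M when c do [M v := e] otherwise [M v := e]]]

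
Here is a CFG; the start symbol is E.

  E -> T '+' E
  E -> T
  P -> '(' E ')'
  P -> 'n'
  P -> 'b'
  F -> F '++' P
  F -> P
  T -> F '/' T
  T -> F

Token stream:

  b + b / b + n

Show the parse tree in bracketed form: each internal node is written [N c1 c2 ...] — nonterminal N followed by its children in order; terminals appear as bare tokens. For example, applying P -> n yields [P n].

[E [T [F [P b]]] + [E [T [F [P b]] / [T [F [P b]]]] + [E [T [F [P n]]]]]]

E
T + E
F + E
P + E
b + E
b + T + E
b + F / T + E
b + P / T + E
b + b / T + E
b + b / F + E
b + b / P + E
b + b / b + E
b + b / b + T
b + b / b + F
b + b / b + P
b + b / b + n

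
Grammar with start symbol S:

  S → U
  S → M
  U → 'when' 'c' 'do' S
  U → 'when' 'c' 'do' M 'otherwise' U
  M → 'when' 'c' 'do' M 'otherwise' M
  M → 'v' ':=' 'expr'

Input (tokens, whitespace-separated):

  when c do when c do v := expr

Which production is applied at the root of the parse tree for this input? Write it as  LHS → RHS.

S → U

[S [U when c do [S [U when c do [S [M v := expr]]]]]]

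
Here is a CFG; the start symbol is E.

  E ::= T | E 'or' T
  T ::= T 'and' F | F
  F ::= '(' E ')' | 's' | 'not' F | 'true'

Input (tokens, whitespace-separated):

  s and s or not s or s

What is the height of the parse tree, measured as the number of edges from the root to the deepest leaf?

6

[E [E [E [T [T [F s]] and [F s]]] or [T [F not [F s]]]] or [T [F s]]]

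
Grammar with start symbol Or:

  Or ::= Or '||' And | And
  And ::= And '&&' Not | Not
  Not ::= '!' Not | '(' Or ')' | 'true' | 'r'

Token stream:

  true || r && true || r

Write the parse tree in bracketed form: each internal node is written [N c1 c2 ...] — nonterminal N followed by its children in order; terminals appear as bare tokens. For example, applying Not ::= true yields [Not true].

[Or [Or [Or [And [Not true]]] || [And [And [Not r]] && [Not true]]] || [And [Not r]]]

Or
Or || And
Or || And || And
And || And || And
Not || And || And
true || And || And
true || And && Not || And
true || Not && Not || And
true || r && Not || And
true || r && true || And
true || r && true || Not
true || r && true || r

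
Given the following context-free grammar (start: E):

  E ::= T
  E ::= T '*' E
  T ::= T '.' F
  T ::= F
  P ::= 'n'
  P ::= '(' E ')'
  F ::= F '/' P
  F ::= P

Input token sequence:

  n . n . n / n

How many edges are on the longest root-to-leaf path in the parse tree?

[E [T [T [T [F [P n]]] . [F [P n]]] . [F [F [P n]] / [P n]]]]

6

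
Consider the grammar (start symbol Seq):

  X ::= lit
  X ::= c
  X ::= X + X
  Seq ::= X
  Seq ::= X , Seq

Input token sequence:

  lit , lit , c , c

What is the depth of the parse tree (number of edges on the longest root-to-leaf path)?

[Seq [X lit] , [Seq [X lit] , [Seq [X c] , [Seq [X c]]]]]

5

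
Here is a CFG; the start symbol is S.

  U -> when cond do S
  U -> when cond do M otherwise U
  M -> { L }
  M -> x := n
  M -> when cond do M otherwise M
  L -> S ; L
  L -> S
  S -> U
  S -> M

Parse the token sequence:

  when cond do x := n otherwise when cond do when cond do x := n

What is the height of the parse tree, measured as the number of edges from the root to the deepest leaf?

[S [U when cond do [M x := n] otherwise [U when cond do [S [U when cond do [S [M x := n]]]]]]]

7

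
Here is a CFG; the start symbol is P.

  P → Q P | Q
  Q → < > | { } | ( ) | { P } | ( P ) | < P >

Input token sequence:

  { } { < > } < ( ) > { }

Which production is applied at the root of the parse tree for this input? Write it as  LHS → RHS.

[P [Q { }] [P [Q { [P [Q < >]] }] [P [Q < [P [Q ( )]] >] [P [Q { }]]]]]

P → Q P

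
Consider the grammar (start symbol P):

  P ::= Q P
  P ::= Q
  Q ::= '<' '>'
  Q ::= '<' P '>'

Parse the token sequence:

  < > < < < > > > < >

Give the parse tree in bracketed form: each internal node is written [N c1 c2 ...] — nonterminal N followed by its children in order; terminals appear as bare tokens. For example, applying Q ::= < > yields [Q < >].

P
Q P
< > P
< > Q P
< > < P > P
< > < Q > P
< > < < P > > P
< > < < Q > > P
< > < < < > > > P
< > < < < > > > Q
< > < < < > > > < >

[P [Q < >] [P [Q < [P [Q < [P [Q < >]] >]] >] [P [Q < >]]]]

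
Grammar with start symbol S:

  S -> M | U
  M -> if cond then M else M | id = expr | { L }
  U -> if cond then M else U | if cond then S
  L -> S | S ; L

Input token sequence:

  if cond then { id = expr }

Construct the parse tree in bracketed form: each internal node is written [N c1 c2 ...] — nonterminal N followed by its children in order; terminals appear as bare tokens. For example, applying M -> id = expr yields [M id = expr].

[S [U if cond then [S [M { [L [S [M id = expr]]] }]]]]

S
U
if cond then S
if cond then M
if cond then { L }
if cond then { S }
if cond then { M }
if cond then { id = expr }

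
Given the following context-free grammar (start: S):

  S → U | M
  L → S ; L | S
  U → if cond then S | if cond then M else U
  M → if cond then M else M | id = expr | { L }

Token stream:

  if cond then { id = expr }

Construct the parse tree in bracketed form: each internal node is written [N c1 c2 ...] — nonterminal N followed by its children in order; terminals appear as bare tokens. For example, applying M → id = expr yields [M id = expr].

[S [U if cond then [S [M { [L [S [M id = expr]]] }]]]]

S
U
if cond then S
if cond then M
if cond then { L }
if cond then { S }
if cond then { M }
if cond then { id = expr }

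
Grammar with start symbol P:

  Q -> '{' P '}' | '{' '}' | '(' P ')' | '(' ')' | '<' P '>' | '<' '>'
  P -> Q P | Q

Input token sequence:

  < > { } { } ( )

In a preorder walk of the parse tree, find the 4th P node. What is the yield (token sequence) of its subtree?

[P [Q < >] [P [Q { }] [P [Q { }] [P [Q ( )]]]]]

( )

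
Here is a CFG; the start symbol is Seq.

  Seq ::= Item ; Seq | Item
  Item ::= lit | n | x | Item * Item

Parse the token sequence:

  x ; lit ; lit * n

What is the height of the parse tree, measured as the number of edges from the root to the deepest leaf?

[Seq [Item x] ; [Seq [Item lit] ; [Seq [Item [Item lit] * [Item n]]]]]

5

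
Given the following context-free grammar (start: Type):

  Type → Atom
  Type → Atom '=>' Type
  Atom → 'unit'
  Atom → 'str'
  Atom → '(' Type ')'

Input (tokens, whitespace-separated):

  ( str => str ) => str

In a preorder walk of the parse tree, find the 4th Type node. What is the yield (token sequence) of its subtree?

str

[Type [Atom ( [Type [Atom str] => [Type [Atom str]]] )] => [Type [Atom str]]]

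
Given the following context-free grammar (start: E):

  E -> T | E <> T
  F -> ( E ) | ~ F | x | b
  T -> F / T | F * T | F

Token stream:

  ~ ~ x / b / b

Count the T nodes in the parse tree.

3

[E [T [F ~ [F ~ [F x]]] / [T [F b] / [T [F b]]]]]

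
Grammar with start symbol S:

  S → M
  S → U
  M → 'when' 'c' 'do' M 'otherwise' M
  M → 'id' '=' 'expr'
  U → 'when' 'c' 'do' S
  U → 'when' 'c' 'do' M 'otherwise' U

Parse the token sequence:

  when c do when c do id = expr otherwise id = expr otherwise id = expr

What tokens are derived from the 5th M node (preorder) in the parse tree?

id = expr

[S [M when c do [M when c do [M id = expr] otherwise [M id = expr]] otherwise [M id = expr]]]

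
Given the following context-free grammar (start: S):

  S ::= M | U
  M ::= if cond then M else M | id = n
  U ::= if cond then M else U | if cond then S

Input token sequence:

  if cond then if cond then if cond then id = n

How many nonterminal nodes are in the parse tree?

8

[S [U if cond then [S [U if cond then [S [U if cond then [S [M id = n]]]]]]]]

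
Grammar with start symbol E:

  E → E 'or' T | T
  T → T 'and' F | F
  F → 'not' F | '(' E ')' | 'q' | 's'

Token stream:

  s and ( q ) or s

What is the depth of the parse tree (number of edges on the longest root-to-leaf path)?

[E [E [T [T [F s]] and [F ( [E [T [F q]]] )]]] or [T [F s]]]

7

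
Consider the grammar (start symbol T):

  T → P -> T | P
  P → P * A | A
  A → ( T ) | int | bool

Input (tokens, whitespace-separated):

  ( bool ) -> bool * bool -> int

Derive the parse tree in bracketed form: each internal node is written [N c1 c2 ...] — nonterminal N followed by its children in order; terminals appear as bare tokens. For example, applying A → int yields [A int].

T
P -> T
A -> T
( T ) -> T
( P ) -> T
( A ) -> T
( bool ) -> T
( bool ) -> P -> T
( bool ) -> P * A -> T
( bool ) -> A * A -> T
( bool ) -> bool * A -> T
( bool ) -> bool * bool -> T
( bool ) -> bool * bool -> P
( bool ) -> bool * bool -> A
( bool ) -> bool * bool -> int

[T [P [A ( [T [P [A bool]]] )]] -> [T [P [P [A bool]] * [A bool]] -> [T [P [A int]]]]]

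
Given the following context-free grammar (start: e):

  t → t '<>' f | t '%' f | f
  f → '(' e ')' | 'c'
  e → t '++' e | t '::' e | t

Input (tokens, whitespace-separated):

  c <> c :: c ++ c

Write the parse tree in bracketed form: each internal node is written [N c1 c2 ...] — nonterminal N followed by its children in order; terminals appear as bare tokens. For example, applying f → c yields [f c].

[e [t [t [f c]] <> [f c]] :: [e [t [f c]] ++ [e [t [f c]]]]]

e
t :: e
t <> f :: e
f <> f :: e
c <> f :: e
c <> c :: e
c <> c :: t ++ e
c <> c :: f ++ e
c <> c :: c ++ e
c <> c :: c ++ t
c <> c :: c ++ f
c <> c :: c ++ c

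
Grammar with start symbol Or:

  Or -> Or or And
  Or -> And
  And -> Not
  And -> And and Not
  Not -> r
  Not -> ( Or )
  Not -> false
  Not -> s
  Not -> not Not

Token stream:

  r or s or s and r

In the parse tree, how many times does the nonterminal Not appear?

[Or [Or [Or [And [Not r]]] or [And [Not s]]] or [And [And [Not s]] and [Not r]]]

4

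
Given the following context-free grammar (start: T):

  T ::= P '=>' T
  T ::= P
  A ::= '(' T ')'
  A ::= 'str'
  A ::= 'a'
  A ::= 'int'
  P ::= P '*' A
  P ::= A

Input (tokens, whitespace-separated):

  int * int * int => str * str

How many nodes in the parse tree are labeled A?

[T [P [P [P [A int]] * [A int]] * [A int]] => [T [P [P [A str]] * [A str]]]]

5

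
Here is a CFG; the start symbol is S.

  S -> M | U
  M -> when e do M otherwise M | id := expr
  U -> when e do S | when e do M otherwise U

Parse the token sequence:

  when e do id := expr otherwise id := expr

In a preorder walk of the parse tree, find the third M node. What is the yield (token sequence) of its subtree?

[S [M when e do [M id := expr] otherwise [M id := expr]]]

id := expr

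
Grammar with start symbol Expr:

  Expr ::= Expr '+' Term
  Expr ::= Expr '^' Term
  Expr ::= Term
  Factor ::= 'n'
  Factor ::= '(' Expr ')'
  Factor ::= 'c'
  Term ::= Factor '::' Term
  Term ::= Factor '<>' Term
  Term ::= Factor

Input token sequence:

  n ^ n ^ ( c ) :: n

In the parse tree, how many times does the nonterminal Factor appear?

[Expr [Expr [Expr [Term [Factor n]]] ^ [Term [Factor n]]] ^ [Term [Factor ( [Expr [Term [Factor c]]] )] :: [Term [Factor n]]]]

5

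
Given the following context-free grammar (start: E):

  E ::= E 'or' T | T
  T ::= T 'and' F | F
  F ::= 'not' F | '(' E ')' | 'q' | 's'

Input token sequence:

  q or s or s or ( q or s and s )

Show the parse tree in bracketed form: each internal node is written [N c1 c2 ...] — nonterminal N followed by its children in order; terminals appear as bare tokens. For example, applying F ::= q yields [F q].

E
E or T
E or T or T
E or T or T or T
T or T or T or T
F or T or T or T
q or T or T or T
q or F or T or T
q or s or T or T
q or s or F or T
q or s or s or T
q or s or s or F
q or s or s or ( E )
q or s or s or ( E or T )
q or s or s or ( T or T )
q or s or s or ( F or T )
q or s or s or ( q or T )
q or s or s or ( q or T and F )
q or s or s or ( q or F and F )
q or s or s or ( q or s and F )
q or s or s or ( q or s and s )

[E [E [E [E [T [F q]]] or [T [F s]]] or [T [F s]]] or [T [F ( [E [E [T [F q]]] or [T [T [F s]] and [F s]]] )]]]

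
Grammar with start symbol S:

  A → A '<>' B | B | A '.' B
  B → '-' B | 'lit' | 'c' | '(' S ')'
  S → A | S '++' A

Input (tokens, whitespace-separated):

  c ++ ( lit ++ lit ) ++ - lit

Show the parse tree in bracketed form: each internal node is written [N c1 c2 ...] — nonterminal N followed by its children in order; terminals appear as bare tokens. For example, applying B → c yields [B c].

[S [S [S [A [B c]]] ++ [A [B ( [S [S [A [B lit]]] ++ [A [B lit]]] )]]] ++ [A [B - [B lit]]]]

S
S ++ A
S ++ A ++ A
A ++ A ++ A
B ++ A ++ A
c ++ A ++ A
c ++ B ++ A
c ++ ( S ) ++ A
c ++ ( S ++ A ) ++ A
c ++ ( A ++ A ) ++ A
c ++ ( B ++ A ) ++ A
c ++ ( lit ++ A ) ++ A
c ++ ( lit ++ B ) ++ A
c ++ ( lit ++ lit ) ++ A
c ++ ( lit ++ lit ) ++ B
c ++ ( lit ++ lit ) ++ - B
c ++ ( lit ++ lit ) ++ - lit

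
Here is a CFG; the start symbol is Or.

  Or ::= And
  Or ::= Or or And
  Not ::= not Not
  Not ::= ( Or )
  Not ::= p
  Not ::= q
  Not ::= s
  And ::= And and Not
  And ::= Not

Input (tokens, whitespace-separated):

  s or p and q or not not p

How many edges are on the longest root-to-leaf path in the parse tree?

[Or [Or [Or [And [Not s]]] or [And [And [Not p]] and [Not q]]] or [And [Not not [Not not [Not p]]]]]

5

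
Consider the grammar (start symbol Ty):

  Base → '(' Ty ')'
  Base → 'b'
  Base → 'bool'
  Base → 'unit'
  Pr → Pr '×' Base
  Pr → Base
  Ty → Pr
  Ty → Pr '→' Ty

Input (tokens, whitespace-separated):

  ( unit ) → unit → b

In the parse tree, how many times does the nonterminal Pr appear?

[Ty [Pr [Base ( [Ty [Pr [Base unit]]] )]] → [Ty [Pr [Base unit]] → [Ty [Pr [Base b]]]]]

4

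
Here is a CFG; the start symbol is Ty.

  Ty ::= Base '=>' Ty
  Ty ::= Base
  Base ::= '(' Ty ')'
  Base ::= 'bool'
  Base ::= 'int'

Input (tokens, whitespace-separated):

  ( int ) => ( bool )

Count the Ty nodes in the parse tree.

[Ty [Base ( [Ty [Base int]] )] => [Ty [Base ( [Ty [Base bool]] )]]]

4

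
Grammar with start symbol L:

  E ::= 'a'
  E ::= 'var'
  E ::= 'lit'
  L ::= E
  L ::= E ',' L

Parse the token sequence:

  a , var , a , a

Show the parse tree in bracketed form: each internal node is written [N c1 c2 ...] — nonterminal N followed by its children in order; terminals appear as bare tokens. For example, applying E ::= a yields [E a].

L
E , L
a , L
a , E , L
a , var , L
a , var , E , L
a , var , a , L
a , var , a , E
a , var , a , a

[L [E a] , [L [E var] , [L [E a] , [L [E a]]]]]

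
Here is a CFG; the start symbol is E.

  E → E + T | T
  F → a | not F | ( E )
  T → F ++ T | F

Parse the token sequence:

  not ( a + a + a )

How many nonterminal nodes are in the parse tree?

13

[E [T [F not [F ( [E [E [E [T [F a]]] + [T [F a]]] + [T [F a]]] )]]]]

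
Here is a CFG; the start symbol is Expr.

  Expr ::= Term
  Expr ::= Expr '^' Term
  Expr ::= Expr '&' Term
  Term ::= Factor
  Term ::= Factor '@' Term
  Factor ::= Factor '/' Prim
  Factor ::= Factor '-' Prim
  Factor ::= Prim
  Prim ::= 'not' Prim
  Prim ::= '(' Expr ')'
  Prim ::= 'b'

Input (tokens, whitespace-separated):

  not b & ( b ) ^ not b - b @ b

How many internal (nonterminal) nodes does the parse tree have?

[Expr [Expr [Expr [Term [Factor [Prim not [Prim b]]]]] & [Term [Factor [Prim ( [Expr [Term [Factor [Prim b]]]] )]]]] ^ [Term [Factor [Factor [Prim not [Prim b]]] - [Prim b]] @ [Term [Factor [Prim b]]]]]

23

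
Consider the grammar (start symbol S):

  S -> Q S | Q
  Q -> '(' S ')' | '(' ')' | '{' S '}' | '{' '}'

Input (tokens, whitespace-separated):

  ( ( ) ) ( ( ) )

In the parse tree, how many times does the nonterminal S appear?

[S [Q ( [S [Q ( )]] )] [S [Q ( [S [Q ( )]] )]]]

4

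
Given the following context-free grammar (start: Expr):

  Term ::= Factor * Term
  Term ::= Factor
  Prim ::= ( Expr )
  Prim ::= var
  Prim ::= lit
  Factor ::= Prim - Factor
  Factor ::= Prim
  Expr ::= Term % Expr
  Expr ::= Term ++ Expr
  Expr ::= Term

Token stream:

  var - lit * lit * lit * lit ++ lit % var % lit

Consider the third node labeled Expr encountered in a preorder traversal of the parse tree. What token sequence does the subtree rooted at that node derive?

var % lit

[Expr [Term [Factor [Prim var] - [Factor [Prim lit]]] * [Term [Factor [Prim lit]] * [Term [Factor [Prim lit]] * [Term [Factor [Prim lit]]]]]] ++ [Expr [Term [Factor [Prim lit]]] % [Expr [Term [Factor [Prim var]]] % [Expr [Term [Factor [Prim lit]]]]]]]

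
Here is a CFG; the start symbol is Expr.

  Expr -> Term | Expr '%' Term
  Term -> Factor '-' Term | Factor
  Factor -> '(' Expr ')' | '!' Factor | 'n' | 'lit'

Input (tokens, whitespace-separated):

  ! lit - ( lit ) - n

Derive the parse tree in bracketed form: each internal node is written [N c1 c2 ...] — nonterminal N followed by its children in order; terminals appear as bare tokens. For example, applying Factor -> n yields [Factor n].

[Expr [Term [Factor ! [Factor lit]] - [Term [Factor ( [Expr [Term [Factor lit]]] )] - [Term [Factor n]]]]]

Expr
Term
Factor - Term
! Factor - Term
! lit - Term
! lit - Factor - Term
! lit - ( Expr ) - Term
! lit - ( Term ) - Term
! lit - ( Factor ) - Term
! lit - ( lit ) - Term
! lit - ( lit ) - Factor
! lit - ( lit ) - n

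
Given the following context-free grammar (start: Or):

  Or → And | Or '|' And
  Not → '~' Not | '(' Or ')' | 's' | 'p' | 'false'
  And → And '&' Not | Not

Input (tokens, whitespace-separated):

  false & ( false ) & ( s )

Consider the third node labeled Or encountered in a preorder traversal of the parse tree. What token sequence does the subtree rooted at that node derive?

s

[Or [And [And [And [Not false]] & [Not ( [Or [And [Not false]]] )]] & [Not ( [Or [And [Not s]]] )]]]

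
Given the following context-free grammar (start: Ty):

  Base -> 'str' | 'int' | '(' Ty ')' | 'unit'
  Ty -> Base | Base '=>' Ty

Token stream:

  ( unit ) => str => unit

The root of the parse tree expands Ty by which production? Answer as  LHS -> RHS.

Ty -> Base '=>' Ty

[Ty [Base ( [Ty [Base unit]] )] => [Ty [Base str] => [Ty [Base unit]]]]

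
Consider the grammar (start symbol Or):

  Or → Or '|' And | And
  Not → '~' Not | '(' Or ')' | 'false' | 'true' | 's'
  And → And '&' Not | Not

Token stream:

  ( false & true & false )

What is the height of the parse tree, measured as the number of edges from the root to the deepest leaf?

8

[Or [And [Not ( [Or [And [And [And [Not false]] & [Not true]] & [Not false]]] )]]]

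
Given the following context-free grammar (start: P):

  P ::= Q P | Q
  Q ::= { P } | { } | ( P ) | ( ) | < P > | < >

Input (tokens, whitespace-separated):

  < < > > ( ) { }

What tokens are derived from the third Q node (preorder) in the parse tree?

[P [Q < [P [Q < >]] >] [P [Q ( )] [P [Q { }]]]]

( )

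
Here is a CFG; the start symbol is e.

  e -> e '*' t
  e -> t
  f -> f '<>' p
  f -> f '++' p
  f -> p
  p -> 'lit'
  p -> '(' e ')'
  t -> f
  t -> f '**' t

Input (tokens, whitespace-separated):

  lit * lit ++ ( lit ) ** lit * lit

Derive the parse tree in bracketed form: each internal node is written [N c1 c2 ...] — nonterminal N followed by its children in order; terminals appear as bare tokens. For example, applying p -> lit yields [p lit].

e
e * t
e * t * t
t * t * t
f * t * t
p * t * t
lit * t * t
lit * f ** t * t
lit * f ++ p ** t * t
lit * p ++ p ** t * t
lit * lit ++ p ** t * t
lit * lit ++ ( e ) ** t * t
lit * lit ++ ( t ) ** t * t
lit * lit ++ ( f ) ** t * t
lit * lit ++ ( p ) ** t * t
lit * lit ++ ( lit ) ** t * t
lit * lit ++ ( lit ) ** f * t
lit * lit ++ ( lit ) ** p * t
lit * lit ++ ( lit ) ** lit * t
lit * lit ++ ( lit ) ** lit * f
lit * lit ++ ( lit ) ** lit * p
lit * lit ++ ( lit ) ** lit * lit

[e [e [e [t [f [p lit]]]] * [t [f [f [p lit]] ++ [p ( [e [t [f [p lit]]]] )]] ** [t [f [p lit]]]]] * [t [f [p lit]]]]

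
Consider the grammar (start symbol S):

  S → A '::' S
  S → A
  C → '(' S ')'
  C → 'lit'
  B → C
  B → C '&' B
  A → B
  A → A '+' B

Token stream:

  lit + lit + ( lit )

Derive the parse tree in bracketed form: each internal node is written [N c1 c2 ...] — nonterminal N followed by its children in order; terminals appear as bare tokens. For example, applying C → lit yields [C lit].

S
A
A + B
A + B + B
B + B + B
C + B + B
lit + B + B
lit + C + B
lit + lit + B
lit + lit + C
lit + lit + ( S )
lit + lit + ( A )
lit + lit + ( B )
lit + lit + ( C )
lit + lit + ( lit )

[S [A [A [A [B [C lit]]] + [B [C lit]]] + [B [C ( [S [A [B [C lit]]]] )]]]]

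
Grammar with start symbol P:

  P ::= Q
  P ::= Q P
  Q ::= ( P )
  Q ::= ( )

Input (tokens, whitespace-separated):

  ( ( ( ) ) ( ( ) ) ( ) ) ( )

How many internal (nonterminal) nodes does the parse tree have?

14

[P [Q ( [P [Q ( [P [Q ( )]] )] [P [Q ( [P [Q ( )]] )] [P [Q ( )]]]] )] [P [Q ( )]]]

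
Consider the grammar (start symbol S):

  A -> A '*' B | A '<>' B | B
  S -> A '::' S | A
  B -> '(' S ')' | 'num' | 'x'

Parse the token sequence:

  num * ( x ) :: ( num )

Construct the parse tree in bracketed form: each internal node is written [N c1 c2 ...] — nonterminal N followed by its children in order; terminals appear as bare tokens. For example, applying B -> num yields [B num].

S
A :: S
A * B :: S
B * B :: S
num * B :: S
num * ( S ) :: S
num * ( A ) :: S
num * ( B ) :: S
num * ( x ) :: S
num * ( x ) :: A
num * ( x ) :: B
num * ( x ) :: ( S )
num * ( x ) :: ( A )
num * ( x ) :: ( B )
num * ( x ) :: ( num )

[S [A [A [B num]] * [B ( [S [A [B x]]] )]] :: [S [A [B ( [S [A [B num]]] )]]]]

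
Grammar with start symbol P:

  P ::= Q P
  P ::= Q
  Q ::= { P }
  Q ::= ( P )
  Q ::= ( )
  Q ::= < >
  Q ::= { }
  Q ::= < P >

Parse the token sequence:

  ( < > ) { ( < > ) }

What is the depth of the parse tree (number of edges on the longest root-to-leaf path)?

7

[P [Q ( [P [Q < >]] )] [P [Q { [P [Q ( [P [Q < >]] )]] }]]]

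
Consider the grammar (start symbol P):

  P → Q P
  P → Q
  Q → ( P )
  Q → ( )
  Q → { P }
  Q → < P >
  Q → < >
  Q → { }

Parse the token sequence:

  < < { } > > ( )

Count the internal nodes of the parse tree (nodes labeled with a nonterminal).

8

[P [Q < [P [Q < [P [Q { }]] >]] >] [P [Q ( )]]]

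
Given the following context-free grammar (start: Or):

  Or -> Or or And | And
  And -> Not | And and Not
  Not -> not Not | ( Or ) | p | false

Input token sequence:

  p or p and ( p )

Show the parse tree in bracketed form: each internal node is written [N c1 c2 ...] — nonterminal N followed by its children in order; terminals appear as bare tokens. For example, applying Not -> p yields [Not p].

Or
Or or And
And or And
Not or And
p or And
p or And and Not
p or Not and Not
p or p and Not
p or p and ( Or )
p or p and ( And )
p or p and ( Not )
p or p and ( p )

[Or [Or [And [Not p]]] or [And [And [Not p]] and [Not ( [Or [And [Not p]]] )]]]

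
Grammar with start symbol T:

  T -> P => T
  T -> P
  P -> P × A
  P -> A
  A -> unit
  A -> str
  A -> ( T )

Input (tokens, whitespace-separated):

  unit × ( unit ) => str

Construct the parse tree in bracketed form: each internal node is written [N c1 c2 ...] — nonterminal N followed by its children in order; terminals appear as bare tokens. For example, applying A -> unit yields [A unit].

T
P => T
P × A => T
A × A => T
unit × A => T
unit × ( T ) => T
unit × ( P ) => T
unit × ( A ) => T
unit × ( unit ) => T
unit × ( unit ) => P
unit × ( unit ) => A
unit × ( unit ) => str

[T [P [P [A unit]] × [A ( [T [P [A unit]]] )]] => [T [P [A str]]]]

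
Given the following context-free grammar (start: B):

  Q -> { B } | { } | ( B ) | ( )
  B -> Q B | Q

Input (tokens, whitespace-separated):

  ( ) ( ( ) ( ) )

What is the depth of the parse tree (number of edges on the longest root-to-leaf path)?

[B [Q ( )] [B [Q ( [B [Q ( )] [B [Q ( )]]] )]]]

6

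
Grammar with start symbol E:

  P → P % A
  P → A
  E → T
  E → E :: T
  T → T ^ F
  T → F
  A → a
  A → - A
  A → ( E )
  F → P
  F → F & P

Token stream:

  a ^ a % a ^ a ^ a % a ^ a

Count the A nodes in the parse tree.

[E [T [T [T [T [T [F [P [A a]]]] ^ [F [P [P [A a]] % [A a]]]] ^ [F [P [A a]]]] ^ [F [P [P [A a]] % [A a]]]] ^ [F [P [A a]]]]]

7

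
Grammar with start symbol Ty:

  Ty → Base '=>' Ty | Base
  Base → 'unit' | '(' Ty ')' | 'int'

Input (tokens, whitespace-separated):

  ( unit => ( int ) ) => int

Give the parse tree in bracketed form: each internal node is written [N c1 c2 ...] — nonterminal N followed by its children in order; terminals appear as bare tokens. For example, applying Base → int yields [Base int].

[Ty [Base ( [Ty [Base unit] => [Ty [Base ( [Ty [Base int]] )]]] )] => [Ty [Base int]]]

Ty
Base => Ty
( Ty ) => Ty
( Base => Ty ) => Ty
( unit => Ty ) => Ty
( unit => Base ) => Ty
( unit => ( Ty ) ) => Ty
( unit => ( Base ) ) => Ty
( unit => ( int ) ) => Ty
( unit => ( int ) ) => Base
( unit => ( int ) ) => int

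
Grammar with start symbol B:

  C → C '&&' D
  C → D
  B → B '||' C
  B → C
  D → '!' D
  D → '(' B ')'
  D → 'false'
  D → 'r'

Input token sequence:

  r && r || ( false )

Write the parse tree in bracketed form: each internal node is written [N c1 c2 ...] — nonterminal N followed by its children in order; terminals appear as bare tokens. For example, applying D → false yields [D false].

[B [B [C [C [D r]] && [D r]]] || [C [D ( [B [C [D false]]] )]]]

B
B || C
C || C
C && D || C
D && D || C
r && D || C
r && r || C
r && r || D
r && r || ( B )
r && r || ( C )
r && r || ( D )
r && r || ( false )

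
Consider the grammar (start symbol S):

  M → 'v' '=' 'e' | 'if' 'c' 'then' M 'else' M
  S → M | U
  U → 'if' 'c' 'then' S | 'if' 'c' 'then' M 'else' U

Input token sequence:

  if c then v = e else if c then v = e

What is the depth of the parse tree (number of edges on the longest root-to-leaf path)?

5

[S [U if c then [M v = e] else [U if c then [S [M v = e]]]]]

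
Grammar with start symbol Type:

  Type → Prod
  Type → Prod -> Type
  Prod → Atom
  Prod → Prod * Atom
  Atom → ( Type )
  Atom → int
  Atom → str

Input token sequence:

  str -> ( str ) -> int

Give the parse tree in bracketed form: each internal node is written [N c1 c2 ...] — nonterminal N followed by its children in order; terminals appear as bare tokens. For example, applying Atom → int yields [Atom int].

Type
Prod -> Type
Atom -> Type
str -> Type
str -> Prod -> Type
str -> Atom -> Type
str -> ( Type ) -> Type
str -> ( Prod ) -> Type
str -> ( Atom ) -> Type
str -> ( str ) -> Type
str -> ( str ) -> Prod
str -> ( str ) -> Atom
str -> ( str ) -> int

[Type [Prod [Atom str]] -> [Type [Prod [Atom ( [Type [Prod [Atom str]]] )]] -> [Type [Prod [Atom int]]]]]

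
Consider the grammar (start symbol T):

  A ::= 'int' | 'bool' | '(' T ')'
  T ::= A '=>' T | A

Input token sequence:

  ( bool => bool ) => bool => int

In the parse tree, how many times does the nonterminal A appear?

[T [A ( [T [A bool] => [T [A bool]]] )] => [T [A bool] => [T [A int]]]]

5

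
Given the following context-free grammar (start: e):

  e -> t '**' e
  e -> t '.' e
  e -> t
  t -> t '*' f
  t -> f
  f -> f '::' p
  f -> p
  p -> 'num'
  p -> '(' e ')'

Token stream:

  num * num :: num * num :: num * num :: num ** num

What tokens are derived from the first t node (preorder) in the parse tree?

num * num :: num * num :: num * num :: num

[e [t [t [t [t [f [p num]]] * [f [f [p num]] :: [p num]]] * [f [f [p num]] :: [p num]]] * [f [f [p num]] :: [p num]]] ** [e [t [f [p num]]]]]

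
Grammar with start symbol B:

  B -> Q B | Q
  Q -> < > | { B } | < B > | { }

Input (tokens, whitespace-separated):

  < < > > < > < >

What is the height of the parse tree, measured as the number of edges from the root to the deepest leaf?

[B [Q < [B [Q < >]] >] [B [Q < >] [B [Q < >]]]]

4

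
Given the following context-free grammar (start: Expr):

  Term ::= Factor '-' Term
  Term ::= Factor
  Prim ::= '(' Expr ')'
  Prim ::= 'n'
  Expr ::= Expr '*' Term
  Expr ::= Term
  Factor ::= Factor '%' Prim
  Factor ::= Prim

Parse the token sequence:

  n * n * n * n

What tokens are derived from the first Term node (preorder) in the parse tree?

[Expr [Expr [Expr [Expr [Term [Factor [Prim n]]]] * [Term [Factor [Prim n]]]] * [Term [Factor [Prim n]]]] * [Term [Factor [Prim n]]]]

n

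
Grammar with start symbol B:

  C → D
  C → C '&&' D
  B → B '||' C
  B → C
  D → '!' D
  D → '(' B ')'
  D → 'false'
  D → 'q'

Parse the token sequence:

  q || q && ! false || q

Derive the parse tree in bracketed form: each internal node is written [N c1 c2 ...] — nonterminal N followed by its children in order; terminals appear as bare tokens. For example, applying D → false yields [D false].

[B [B [B [C [D q]]] || [C [C [D q]] && [D ! [D false]]]] || [C [D q]]]

B
B || C
B || C || C
C || C || C
D || C || C
q || C || C
q || C && D || C
q || D && D || C
q || q && D || C
q || q && ! D || C
q || q && ! false || C
q || q && ! false || D
q || q && ! false || q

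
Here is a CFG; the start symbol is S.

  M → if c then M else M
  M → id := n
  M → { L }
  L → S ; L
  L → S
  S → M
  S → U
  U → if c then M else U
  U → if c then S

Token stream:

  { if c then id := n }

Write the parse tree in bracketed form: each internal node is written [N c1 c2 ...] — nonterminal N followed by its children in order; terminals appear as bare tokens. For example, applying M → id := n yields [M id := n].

S
M
{ L }
{ S }
{ U }
{ if c then S }
{ if c then M }
{ if c then id := n }

[S [M { [L [S [U if c then [S [M id := n]]]]] }]]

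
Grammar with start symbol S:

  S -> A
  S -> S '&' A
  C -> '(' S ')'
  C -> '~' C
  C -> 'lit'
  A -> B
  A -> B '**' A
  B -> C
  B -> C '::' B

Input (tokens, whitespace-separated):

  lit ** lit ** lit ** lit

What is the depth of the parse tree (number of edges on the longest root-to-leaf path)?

[S [A [B [C lit]] ** [A [B [C lit]] ** [A [B [C lit]] ** [A [B [C lit]]]]]]]

7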